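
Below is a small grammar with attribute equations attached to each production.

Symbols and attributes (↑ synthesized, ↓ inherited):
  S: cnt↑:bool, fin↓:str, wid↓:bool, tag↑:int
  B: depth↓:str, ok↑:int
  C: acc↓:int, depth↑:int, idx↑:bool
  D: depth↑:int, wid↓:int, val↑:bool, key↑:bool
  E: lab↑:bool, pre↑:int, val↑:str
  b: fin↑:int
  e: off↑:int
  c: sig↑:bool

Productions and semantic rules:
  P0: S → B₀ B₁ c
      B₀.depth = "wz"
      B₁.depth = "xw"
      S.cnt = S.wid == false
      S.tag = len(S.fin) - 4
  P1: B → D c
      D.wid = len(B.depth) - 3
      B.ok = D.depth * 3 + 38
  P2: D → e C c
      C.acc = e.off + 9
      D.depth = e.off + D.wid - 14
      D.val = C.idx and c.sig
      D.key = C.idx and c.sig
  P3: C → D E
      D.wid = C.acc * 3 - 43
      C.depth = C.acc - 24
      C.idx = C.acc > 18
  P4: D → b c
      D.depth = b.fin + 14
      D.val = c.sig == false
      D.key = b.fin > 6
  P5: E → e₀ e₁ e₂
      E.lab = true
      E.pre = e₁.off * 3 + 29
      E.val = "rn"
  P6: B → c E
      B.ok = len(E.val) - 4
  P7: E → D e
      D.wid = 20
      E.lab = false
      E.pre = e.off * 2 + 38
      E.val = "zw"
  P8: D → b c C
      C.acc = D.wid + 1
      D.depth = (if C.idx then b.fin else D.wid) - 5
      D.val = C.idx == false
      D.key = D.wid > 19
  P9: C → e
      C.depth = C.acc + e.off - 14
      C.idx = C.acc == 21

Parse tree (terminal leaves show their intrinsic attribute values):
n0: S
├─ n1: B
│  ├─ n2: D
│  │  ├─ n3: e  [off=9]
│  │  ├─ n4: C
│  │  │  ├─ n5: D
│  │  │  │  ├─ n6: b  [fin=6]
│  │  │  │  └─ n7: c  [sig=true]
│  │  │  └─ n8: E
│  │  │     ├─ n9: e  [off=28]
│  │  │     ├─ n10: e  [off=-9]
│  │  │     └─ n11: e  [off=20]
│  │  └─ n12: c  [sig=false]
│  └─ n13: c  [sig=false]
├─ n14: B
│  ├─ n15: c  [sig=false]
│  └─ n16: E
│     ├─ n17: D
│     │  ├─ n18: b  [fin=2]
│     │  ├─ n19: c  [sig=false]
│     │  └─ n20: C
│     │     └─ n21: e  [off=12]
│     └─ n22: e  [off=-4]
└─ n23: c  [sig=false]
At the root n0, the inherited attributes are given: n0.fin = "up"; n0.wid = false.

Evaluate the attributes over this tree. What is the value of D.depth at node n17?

1. n0.fin = "up"  [given at root]
2. n0.wid = false  [given at root]
3. n1.depth = "wz"  ["wz"]
4. n2.wid = -1  [len(B.depth) - 3]
5. n3.off = 9  [terminal]
6. n4.acc = 18  [e.off + 9]
7. n5.wid = 11  [C.acc * 3 - 43]
8. n6.fin = 6  [terminal]
9. n7.sig = true  [terminal]
10. n5.depth = 20  [b.fin + 14]
11. n5.val = false  [c.sig == false]
12. n5.key = false  [b.fin > 6]
13. n9.off = 28  [terminal]
14. n10.off = -9  [terminal]
15. n11.off = 20  [terminal]
16. n8.lab = true  [true]
17. n8.pre = 2  [e₁.off * 3 + 29]
18. n8.val = "rn"  ["rn"]
19. n4.depth = -6  [C.acc - 24]
20. n4.idx = false  [C.acc > 18]
21. n12.sig = false  [terminal]
22. n2.depth = -6  [e.off + D.wid - 14]
23. n2.val = false  [C.idx and c.sig]
24. n2.key = false  [C.idx and c.sig]
25. n13.sig = false  [terminal]
26. n1.ok = 20  [D.depth * 3 + 38]
27. n14.depth = "xw"  ["xw"]
28. n15.sig = false  [terminal]
29. n17.wid = 20  [20]
30. n18.fin = 2  [terminal]
31. n19.sig = false  [terminal]
32. n20.acc = 21  [D.wid + 1]
33. n21.off = 12  [terminal]
34. n20.depth = 19  [C.acc + e.off - 14]
35. n20.idx = true  [C.acc == 21]
36. n17.depth = -3  [(if C.idx then b.fin else D.wid) - 5]
37. n17.val = false  [C.idx == false]
38. n17.key = true  [D.wid > 19]
39. n22.off = -4  [terminal]
40. n16.lab = false  [false]
41. n16.pre = 30  [e.off * 2 + 38]
42. n16.val = "zw"  ["zw"]
43. n14.ok = -2  [len(E.val) - 4]
44. n23.sig = false  [terminal]
45. n0.cnt = true  [S.wid == false]
46. n0.tag = -2  [len(S.fin) - 4]

-3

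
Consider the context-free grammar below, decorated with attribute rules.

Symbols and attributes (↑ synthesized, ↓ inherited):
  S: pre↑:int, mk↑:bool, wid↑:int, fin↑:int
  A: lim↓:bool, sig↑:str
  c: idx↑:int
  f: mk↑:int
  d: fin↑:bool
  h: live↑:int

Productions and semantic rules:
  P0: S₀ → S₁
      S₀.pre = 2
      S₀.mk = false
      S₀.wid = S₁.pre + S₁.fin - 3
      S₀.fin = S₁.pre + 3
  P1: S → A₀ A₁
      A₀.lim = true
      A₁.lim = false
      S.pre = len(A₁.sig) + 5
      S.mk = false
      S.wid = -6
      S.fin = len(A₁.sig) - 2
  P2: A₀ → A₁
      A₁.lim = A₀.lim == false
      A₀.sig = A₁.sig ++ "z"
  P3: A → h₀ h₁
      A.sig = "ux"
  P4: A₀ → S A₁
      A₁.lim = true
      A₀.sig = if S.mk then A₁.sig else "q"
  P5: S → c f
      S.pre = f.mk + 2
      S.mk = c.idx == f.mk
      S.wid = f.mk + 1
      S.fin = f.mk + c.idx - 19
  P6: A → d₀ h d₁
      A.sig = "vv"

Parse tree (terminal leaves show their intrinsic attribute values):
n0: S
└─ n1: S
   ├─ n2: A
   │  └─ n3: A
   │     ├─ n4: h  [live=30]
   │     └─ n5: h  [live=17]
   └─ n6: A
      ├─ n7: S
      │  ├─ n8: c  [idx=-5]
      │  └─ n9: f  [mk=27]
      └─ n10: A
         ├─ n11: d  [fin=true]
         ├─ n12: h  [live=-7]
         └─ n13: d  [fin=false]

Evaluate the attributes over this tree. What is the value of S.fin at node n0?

1. n2.lim = true  [true]
2. n3.lim = false  [A₀.lim == false]
3. n4.live = 30  [terminal]
4. n5.live = 17  [terminal]
5. n3.sig = "ux"  ["ux"]
6. n2.sig = "uxz"  [A₁.sig ++ "z"]
7. n6.lim = false  [false]
8. n8.idx = -5  [terminal]
9. n9.mk = 27  [terminal]
10. n7.pre = 29  [f.mk + 2]
11. n7.mk = false  [c.idx == f.mk]
12. n7.wid = 28  [f.mk + 1]
13. n7.fin = 3  [f.mk + c.idx - 19]
14. n10.lim = true  [true]
15. n11.fin = true  [terminal]
16. n12.live = -7  [terminal]
17. n13.fin = false  [terminal]
18. n10.sig = "vv"  ["vv"]
19. n6.sig = "q"  [if S.mk then A₁.sig else "q"]
20. n1.pre = 6  [len(A₁.sig) + 5]
21. n1.mk = false  [false]
22. n1.wid = -6  [-6]
23. n1.fin = -1  [len(A₁.sig) - 2]
24. n0.pre = 2  [2]
25. n0.mk = false  [false]
26. n0.wid = 2  [S₁.pre + S₁.fin - 3]
27. n0.fin = 9  [S₁.pre + 3]

9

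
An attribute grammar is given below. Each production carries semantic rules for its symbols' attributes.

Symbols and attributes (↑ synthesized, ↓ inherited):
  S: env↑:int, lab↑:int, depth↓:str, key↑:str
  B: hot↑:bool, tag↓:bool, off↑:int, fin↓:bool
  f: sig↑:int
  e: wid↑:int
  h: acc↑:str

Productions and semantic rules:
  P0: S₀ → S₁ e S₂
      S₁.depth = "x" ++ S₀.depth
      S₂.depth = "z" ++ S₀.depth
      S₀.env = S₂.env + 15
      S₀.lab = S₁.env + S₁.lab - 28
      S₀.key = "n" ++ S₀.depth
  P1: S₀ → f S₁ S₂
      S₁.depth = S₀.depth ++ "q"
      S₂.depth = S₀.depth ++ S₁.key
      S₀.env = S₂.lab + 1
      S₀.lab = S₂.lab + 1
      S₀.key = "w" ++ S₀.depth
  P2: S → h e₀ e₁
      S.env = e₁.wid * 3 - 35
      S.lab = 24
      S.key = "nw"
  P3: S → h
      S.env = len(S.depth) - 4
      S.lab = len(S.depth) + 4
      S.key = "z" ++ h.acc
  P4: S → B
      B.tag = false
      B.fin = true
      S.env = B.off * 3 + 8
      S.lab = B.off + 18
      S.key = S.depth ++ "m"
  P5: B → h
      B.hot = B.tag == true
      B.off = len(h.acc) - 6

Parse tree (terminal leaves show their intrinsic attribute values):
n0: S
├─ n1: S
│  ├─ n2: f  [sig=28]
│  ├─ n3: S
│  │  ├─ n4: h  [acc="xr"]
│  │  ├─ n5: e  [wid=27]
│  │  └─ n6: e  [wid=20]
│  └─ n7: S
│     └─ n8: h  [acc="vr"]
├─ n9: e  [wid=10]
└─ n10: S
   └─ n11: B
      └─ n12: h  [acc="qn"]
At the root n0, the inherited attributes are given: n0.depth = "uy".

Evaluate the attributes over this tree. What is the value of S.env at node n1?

1. n0.depth = "uy"  [given at root]
2. n1.depth = "xuy"  ["x" ++ S₀.depth]
3. n2.sig = 28  [terminal]
4. n3.depth = "xuyq"  [S₀.depth ++ "q"]
5. n4.acc = "xr"  [terminal]
6. n5.wid = 27  [terminal]
7. n6.wid = 20  [terminal]
8. n3.env = 25  [e₁.wid * 3 - 35]
9. n3.lab = 24  [24]
10. n3.key = "nw"  ["nw"]
11. n7.depth = "xuynw"  [S₀.depth ++ S₁.key]
12. n8.acc = "vr"  [terminal]
13. n7.env = 1  [len(S.depth) - 4]
14. n7.lab = 9  [len(S.depth) + 4]
15. n7.key = "zvr"  ["z" ++ h.acc]
16. n1.env = 10  [S₂.lab + 1]
17. n1.lab = 10  [S₂.lab + 1]
18. n1.key = "wxuy"  ["w" ++ S₀.depth]
19. n9.wid = 10  [terminal]
20. n10.depth = "zuy"  ["z" ++ S₀.depth]
21. n11.tag = false  [false]
22. n11.fin = true  [true]
23. n12.acc = "qn"  [terminal]
24. n11.hot = false  [B.tag == true]
25. n11.off = -4  [len(h.acc) - 6]
26. n10.env = -4  [B.off * 3 + 8]
27. n10.lab = 14  [B.off + 18]
28. n10.key = "zuym"  [S.depth ++ "m"]
29. n0.env = 11  [S₂.env + 15]
30. n0.lab = -8  [S₁.env + S₁.lab - 28]
31. n0.key = "nuy"  ["n" ++ S₀.depth]

10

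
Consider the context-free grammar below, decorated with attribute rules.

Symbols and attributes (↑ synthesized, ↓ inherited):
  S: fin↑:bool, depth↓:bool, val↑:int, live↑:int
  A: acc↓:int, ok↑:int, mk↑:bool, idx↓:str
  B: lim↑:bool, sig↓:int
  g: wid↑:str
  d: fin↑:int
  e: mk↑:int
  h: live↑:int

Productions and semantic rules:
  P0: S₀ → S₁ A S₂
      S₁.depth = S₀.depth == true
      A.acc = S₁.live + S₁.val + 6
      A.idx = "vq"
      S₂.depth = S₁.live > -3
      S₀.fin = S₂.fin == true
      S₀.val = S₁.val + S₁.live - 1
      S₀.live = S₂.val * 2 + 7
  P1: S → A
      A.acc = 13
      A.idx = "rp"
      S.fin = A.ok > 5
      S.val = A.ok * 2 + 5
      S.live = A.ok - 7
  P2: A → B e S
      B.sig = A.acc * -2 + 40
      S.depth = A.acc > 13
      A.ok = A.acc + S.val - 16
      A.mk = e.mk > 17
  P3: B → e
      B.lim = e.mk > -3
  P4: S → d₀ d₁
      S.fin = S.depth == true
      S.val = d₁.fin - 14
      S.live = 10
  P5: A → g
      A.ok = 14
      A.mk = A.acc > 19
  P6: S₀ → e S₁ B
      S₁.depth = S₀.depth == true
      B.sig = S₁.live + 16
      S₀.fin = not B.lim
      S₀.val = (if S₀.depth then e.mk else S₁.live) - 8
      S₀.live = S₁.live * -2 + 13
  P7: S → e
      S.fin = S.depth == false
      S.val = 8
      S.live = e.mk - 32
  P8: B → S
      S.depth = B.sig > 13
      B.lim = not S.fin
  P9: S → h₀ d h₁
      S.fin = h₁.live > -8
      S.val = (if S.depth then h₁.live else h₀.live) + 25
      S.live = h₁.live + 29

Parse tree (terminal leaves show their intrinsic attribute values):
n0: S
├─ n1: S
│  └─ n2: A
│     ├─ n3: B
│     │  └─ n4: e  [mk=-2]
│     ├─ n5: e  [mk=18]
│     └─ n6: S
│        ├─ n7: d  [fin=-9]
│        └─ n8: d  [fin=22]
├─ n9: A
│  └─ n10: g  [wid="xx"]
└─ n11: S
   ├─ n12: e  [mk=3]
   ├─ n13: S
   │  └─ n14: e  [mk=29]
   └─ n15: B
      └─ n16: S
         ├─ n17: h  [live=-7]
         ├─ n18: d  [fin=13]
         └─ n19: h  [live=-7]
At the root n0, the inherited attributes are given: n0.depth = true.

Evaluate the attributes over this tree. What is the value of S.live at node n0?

1. n0.depth = true  [given at root]
2. n1.depth = true  [S₀.depth == true]
3. n2.acc = 13  [13]
4. n2.idx = "rp"  ["rp"]
5. n3.sig = 14  [A.acc * -2 + 40]
6. n4.mk = -2  [terminal]
7. n3.lim = true  [e.mk > -3]
8. n5.mk = 18  [terminal]
9. n6.depth = false  [A.acc > 13]
10. n7.fin = -9  [terminal]
11. n8.fin = 22  [terminal]
12. n6.fin = false  [S.depth == true]
13. n6.val = 8  [d₁.fin - 14]
14. n6.live = 10  [10]
15. n2.ok = 5  [A.acc + S.val - 16]
16. n2.mk = true  [e.mk > 17]
17. n1.fin = false  [A.ok > 5]
18. n1.val = 15  [A.ok * 2 + 5]
19. n1.live = -2  [A.ok - 7]
20. n9.acc = 19  [S₁.live + S₁.val + 6]
21. n9.idx = "vq"  ["vq"]
22. n10.wid = "xx"  [terminal]
23. n9.ok = 14  [14]
24. n9.mk = false  [A.acc > 19]
25. n11.depth = true  [S₁.live > -3]
26. n12.mk = 3  [terminal]
27. n13.depth = true  [S₀.depth == true]
28. n14.mk = 29  [terminal]
29. n13.fin = false  [S.depth == false]
30. n13.val = 8  [8]
31. n13.live = -3  [e.mk - 32]
32. n15.sig = 13  [S₁.live + 16]
33. n16.depth = false  [B.sig > 13]
34. n17.live = -7  [terminal]
35. n18.fin = 13  [terminal]
36. n19.live = -7  [terminal]
37. n16.fin = true  [h₁.live > -8]
38. n16.val = 18  [(if S.depth then h₁.live else h₀.live) + 25]
39. n16.live = 22  [h₁.live + 29]
40. n15.lim = false  [not S.fin]
41. n11.fin = true  [not B.lim]
42. n11.val = -5  [(if S₀.depth then e.mk else S₁.live) - 8]
43. n11.live = 19  [S₁.live * -2 + 13]
44. n0.fin = true  [S₂.fin == true]
45. n0.val = 12  [S₁.val + S₁.live - 1]
46. n0.live = -3  [S₂.val * 2 + 7]

-3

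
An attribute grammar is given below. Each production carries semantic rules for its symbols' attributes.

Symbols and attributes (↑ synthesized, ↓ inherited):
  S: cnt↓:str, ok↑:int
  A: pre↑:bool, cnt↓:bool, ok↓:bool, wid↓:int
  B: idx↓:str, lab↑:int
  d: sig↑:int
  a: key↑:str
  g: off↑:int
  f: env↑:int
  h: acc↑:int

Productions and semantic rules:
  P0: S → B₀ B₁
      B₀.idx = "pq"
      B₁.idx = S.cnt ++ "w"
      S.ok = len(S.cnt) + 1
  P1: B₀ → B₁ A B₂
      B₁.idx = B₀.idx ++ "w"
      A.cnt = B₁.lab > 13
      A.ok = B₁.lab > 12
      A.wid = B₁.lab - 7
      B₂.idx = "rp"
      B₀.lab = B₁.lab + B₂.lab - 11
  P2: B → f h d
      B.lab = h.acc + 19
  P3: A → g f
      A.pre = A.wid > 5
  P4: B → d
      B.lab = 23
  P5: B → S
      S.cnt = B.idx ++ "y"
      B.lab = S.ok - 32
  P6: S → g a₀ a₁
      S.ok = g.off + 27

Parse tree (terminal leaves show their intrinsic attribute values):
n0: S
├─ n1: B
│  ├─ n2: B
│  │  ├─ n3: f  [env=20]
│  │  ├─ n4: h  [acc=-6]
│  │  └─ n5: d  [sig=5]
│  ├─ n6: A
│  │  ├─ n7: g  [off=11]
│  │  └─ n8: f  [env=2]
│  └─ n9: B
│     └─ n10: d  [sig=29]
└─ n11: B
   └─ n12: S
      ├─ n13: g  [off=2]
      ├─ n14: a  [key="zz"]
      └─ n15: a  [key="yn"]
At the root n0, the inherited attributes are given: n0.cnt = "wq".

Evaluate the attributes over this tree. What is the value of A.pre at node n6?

1. n0.cnt = "wq"  [given at root]
2. n1.idx = "pq"  ["pq"]
3. n2.idx = "pqw"  [B₀.idx ++ "w"]
4. n3.env = 20  [terminal]
5. n4.acc = -6  [terminal]
6. n5.sig = 5  [terminal]
7. n2.lab = 13  [h.acc + 19]
8. n6.cnt = false  [B₁.lab > 13]
9. n6.ok = true  [B₁.lab > 12]
10. n6.wid = 6  [B₁.lab - 7]
11. n7.off = 11  [terminal]
12. n8.env = 2  [terminal]
13. n6.pre = true  [A.wid > 5]
14. n9.idx = "rp"  ["rp"]
15. n10.sig = 29  [terminal]
16. n9.lab = 23  [23]
17. n1.lab = 25  [B₁.lab + B₂.lab - 11]
18. n11.idx = "wqw"  [S.cnt ++ "w"]
19. n12.cnt = "wqwy"  [B.idx ++ "y"]
20. n13.off = 2  [terminal]
21. n14.key = "zz"  [terminal]
22. n15.key = "yn"  [terminal]
23. n12.ok = 29  [g.off + 27]
24. n11.lab = -3  [S.ok - 32]
25. n0.ok = 3  [len(S.cnt) + 1]

true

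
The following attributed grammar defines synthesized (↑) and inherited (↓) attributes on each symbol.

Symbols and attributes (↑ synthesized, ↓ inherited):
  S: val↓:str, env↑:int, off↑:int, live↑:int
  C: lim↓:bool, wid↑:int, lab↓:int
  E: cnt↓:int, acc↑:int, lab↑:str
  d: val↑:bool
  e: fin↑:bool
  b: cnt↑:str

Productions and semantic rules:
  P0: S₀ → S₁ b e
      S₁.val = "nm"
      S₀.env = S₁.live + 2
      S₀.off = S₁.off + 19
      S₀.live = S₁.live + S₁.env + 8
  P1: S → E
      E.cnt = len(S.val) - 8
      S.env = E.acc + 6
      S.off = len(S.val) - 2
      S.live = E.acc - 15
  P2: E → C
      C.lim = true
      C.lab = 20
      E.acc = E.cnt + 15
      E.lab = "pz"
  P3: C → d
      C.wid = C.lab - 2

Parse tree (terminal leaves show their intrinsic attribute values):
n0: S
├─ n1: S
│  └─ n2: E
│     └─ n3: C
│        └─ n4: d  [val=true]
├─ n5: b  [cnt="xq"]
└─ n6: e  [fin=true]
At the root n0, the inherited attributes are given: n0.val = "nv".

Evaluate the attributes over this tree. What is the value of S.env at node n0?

1. n0.val = "nv"  [given at root]
2. n1.val = "nm"  ["nm"]
3. n2.cnt = -6  [len(S.val) - 8]
4. n3.lim = true  [true]
5. n3.lab = 20  [20]
6. n4.val = true  [terminal]
7. n3.wid = 18  [C.lab - 2]
8. n2.acc = 9  [E.cnt + 15]
9. n2.lab = "pz"  ["pz"]
10. n1.env = 15  [E.acc + 6]
11. n1.off = 0  [len(S.val) - 2]
12. n1.live = -6  [E.acc - 15]
13. n5.cnt = "xq"  [terminal]
14. n6.fin = true  [terminal]
15. n0.env = -4  [S₁.live + 2]
16. n0.off = 19  [S₁.off + 19]
17. n0.live = 17  [S₁.live + S₁.env + 8]

-4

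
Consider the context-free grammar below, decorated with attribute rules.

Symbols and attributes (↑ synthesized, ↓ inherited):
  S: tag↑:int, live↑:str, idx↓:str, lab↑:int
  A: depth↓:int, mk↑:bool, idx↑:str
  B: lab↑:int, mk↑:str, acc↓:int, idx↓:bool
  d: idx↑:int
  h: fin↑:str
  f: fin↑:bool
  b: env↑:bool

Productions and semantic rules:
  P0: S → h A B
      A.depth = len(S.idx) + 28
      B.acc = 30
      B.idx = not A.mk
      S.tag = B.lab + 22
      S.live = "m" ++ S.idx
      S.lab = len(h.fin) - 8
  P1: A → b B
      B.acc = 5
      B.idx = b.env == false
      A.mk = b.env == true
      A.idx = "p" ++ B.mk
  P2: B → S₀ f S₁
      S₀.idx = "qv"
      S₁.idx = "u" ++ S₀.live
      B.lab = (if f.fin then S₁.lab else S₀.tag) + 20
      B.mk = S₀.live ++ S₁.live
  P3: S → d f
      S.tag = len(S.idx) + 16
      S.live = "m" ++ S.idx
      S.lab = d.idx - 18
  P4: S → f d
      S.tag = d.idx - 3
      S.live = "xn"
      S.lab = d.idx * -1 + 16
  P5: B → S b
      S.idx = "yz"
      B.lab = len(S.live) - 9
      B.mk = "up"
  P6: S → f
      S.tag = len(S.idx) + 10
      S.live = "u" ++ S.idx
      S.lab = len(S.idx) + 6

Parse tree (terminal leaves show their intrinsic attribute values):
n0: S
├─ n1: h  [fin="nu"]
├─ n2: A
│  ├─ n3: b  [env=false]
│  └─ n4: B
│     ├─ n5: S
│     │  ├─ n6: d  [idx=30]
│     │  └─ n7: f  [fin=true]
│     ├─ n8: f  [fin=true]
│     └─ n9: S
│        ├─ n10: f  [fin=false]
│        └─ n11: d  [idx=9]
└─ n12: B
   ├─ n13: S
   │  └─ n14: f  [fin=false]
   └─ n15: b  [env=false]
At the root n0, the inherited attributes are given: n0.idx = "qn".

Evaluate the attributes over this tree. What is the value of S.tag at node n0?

1. n0.idx = "qn"  [given at root]
2. n1.fin = "nu"  [terminal]
3. n2.depth = 30  [len(S.idx) + 28]
4. n3.env = false  [terminal]
5. n4.acc = 5  [5]
6. n4.idx = true  [b.env == false]
7. n5.idx = "qv"  ["qv"]
8. n6.idx = 30  [terminal]
9. n7.fin = true  [terminal]
10. n5.tag = 18  [len(S.idx) + 16]
11. n5.live = "mqv"  ["m" ++ S.idx]
12. n5.lab = 12  [d.idx - 18]
13. n8.fin = true  [terminal]
14. n9.idx = "umqv"  ["u" ++ S₀.live]
15. n10.fin = false  [terminal]
16. n11.idx = 9  [terminal]
17. n9.tag = 6  [d.idx - 3]
18. n9.live = "xn"  ["xn"]
19. n9.lab = 7  [d.idx * -1 + 16]
20. n4.lab = 27  [(if f.fin then S₁.lab else S₀.tag) + 20]
21. n4.mk = "mqvxn"  [S₀.live ++ S₁.live]
22. n2.mk = false  [b.env == true]
23. n2.idx = "pmqvxn"  ["p" ++ B.mk]
24. n12.acc = 30  [30]
25. n12.idx = true  [not A.mk]
26. n13.idx = "yz"  ["yz"]
27. n14.fin = false  [terminal]
28. n13.tag = 12  [len(S.idx) + 10]
29. n13.live = "uyz"  ["u" ++ S.idx]
30. n13.lab = 8  [len(S.idx) + 6]
31. n15.env = false  [terminal]
32. n12.lab = -6  [len(S.live) - 9]
33. n12.mk = "up"  ["up"]
34. n0.tag = 16  [B.lab + 22]
35. n0.live = "mqn"  ["m" ++ S.idx]
36. n0.lab = -6  [len(h.fin) - 8]

16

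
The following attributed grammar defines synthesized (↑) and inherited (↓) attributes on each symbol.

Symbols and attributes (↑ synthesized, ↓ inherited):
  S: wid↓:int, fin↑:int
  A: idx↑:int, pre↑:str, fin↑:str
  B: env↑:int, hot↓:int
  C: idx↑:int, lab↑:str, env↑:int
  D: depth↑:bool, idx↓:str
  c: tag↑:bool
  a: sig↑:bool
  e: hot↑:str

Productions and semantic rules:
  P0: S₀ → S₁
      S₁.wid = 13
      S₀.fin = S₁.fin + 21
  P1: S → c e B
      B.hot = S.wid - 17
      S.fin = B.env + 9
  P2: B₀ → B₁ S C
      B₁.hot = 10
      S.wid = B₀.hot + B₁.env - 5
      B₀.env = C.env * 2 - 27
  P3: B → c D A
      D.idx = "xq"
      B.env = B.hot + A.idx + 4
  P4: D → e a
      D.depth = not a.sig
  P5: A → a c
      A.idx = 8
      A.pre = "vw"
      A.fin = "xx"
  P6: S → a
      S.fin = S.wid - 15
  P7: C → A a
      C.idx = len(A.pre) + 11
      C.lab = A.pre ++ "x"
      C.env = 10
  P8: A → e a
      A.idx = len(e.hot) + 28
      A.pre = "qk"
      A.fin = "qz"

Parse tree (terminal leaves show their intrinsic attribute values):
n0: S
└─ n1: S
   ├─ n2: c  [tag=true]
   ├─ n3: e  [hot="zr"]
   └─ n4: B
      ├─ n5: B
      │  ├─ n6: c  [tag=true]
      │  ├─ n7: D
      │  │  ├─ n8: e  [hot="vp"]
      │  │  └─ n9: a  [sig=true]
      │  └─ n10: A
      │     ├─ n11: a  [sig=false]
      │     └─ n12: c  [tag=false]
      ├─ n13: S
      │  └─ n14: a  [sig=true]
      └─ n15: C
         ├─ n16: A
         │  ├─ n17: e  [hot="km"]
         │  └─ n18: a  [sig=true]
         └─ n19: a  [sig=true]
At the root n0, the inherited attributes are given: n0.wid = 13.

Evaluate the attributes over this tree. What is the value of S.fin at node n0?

1. n0.wid = 13  [given at root]
2. n1.wid = 13  [13]
3. n2.tag = true  [terminal]
4. n3.hot = "zr"  [terminal]
5. n4.hot = -4  [S.wid - 17]
6. n5.hot = 10  [10]
7. n6.tag = true  [terminal]
8. n7.idx = "xq"  ["xq"]
9. n8.hot = "vp"  [terminal]
10. n9.sig = true  [terminal]
11. n7.depth = false  [not a.sig]
12. n11.sig = false  [terminal]
13. n12.tag = false  [terminal]
14. n10.idx = 8  [8]
15. n10.pre = "vw"  ["vw"]
16. n10.fin = "xx"  ["xx"]
17. n5.env = 22  [B.hot + A.idx + 4]
18. n13.wid = 13  [B₀.hot + B₁.env - 5]
19. n14.sig = true  [terminal]
20. n13.fin = -2  [S.wid - 15]
21. n17.hot = "km"  [terminal]
22. n18.sig = true  [terminal]
23. n16.idx = 30  [len(e.hot) + 28]
24. n16.pre = "qk"  ["qk"]
25. n16.fin = "qz"  ["qz"]
26. n19.sig = true  [terminal]
27. n15.idx = 13  [len(A.pre) + 11]
28. n15.lab = "qkx"  [A.pre ++ "x"]
29. n15.env = 10  [10]
30. n4.env = -7  [C.env * 2 - 27]
31. n1.fin = 2  [B.env + 9]
32. n0.fin = 23  [S₁.fin + 21]

23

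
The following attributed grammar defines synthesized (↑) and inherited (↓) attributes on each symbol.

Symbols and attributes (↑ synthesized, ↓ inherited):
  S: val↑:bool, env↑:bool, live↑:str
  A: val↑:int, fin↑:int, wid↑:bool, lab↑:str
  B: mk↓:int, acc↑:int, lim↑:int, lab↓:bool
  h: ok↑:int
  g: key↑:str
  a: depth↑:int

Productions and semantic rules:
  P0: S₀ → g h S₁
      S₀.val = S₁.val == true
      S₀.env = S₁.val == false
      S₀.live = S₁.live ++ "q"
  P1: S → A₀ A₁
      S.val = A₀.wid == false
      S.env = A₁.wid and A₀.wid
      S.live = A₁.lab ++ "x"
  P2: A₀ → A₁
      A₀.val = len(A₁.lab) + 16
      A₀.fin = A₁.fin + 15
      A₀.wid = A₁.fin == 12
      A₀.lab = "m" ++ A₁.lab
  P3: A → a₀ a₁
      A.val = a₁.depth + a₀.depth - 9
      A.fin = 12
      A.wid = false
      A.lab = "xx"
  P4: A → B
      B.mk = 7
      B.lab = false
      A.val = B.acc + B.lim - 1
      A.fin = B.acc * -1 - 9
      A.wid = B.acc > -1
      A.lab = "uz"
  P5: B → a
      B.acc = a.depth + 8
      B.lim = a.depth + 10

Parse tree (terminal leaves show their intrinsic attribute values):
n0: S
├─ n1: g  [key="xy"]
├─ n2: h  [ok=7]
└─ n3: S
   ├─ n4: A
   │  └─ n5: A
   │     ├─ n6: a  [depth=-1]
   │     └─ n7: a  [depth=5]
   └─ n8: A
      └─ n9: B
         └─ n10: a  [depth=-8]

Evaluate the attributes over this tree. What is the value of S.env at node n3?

true

1. n1.key = "xy"  [terminal]
2. n2.ok = 7  [terminal]
3. n6.depth = -1  [terminal]
4. n7.depth = 5  [terminal]
5. n5.val = -5  [a₁.depth + a₀.depth - 9]
6. n5.fin = 12  [12]
7. n5.wid = false  [false]
8. n5.lab = "xx"  ["xx"]
9. n4.val = 18  [len(A₁.lab) + 16]
10. n4.fin = 27  [A₁.fin + 15]
11. n4.wid = true  [A₁.fin == 12]
12. n4.lab = "mxx"  ["m" ++ A₁.lab]
13. n9.mk = 7  [7]
14. n9.lab = false  [false]
15. n10.depth = -8  [terminal]
16. n9.acc = 0  [a.depth + 8]
17. n9.lim = 2  [a.depth + 10]
18. n8.val = 1  [B.acc + B.lim - 1]
19. n8.fin = -9  [B.acc * -1 - 9]
20. n8.wid = true  [B.acc > -1]
21. n8.lab = "uz"  ["uz"]
22. n3.val = false  [A₀.wid == false]
23. n3.env = true  [A₁.wid and A₀.wid]
24. n3.live = "uzx"  [A₁.lab ++ "x"]
25. n0.val = false  [S₁.val == true]
26. n0.env = true  [S₁.val == false]
27. n0.live = "uzxq"  [S₁.live ++ "q"]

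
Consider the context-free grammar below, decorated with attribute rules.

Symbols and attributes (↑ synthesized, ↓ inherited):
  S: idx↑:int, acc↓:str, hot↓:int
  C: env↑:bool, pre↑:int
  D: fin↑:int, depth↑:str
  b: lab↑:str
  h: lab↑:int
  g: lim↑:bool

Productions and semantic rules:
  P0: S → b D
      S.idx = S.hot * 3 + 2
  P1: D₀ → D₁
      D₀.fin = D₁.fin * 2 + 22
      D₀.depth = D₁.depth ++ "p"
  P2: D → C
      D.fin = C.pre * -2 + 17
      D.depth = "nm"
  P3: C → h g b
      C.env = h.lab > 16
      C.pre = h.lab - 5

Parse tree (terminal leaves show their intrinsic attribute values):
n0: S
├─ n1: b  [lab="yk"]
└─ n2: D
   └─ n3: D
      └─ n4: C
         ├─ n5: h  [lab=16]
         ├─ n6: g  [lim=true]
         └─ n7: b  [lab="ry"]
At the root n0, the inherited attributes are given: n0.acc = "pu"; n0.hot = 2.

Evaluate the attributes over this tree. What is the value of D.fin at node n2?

12

1. n0.acc = "pu"  [given at root]
2. n0.hot = 2  [given at root]
3. n1.lab = "yk"  [terminal]
4. n5.lab = 16  [terminal]
5. n6.lim = true  [terminal]
6. n7.lab = "ry"  [terminal]
7. n4.env = false  [h.lab > 16]
8. n4.pre = 11  [h.lab - 5]
9. n3.fin = -5  [C.pre * -2 + 17]
10. n3.depth = "nm"  ["nm"]
11. n2.fin = 12  [D₁.fin * 2 + 22]
12. n2.depth = "nmp"  [D₁.depth ++ "p"]
13. n0.idx = 8  [S.hot * 3 + 2]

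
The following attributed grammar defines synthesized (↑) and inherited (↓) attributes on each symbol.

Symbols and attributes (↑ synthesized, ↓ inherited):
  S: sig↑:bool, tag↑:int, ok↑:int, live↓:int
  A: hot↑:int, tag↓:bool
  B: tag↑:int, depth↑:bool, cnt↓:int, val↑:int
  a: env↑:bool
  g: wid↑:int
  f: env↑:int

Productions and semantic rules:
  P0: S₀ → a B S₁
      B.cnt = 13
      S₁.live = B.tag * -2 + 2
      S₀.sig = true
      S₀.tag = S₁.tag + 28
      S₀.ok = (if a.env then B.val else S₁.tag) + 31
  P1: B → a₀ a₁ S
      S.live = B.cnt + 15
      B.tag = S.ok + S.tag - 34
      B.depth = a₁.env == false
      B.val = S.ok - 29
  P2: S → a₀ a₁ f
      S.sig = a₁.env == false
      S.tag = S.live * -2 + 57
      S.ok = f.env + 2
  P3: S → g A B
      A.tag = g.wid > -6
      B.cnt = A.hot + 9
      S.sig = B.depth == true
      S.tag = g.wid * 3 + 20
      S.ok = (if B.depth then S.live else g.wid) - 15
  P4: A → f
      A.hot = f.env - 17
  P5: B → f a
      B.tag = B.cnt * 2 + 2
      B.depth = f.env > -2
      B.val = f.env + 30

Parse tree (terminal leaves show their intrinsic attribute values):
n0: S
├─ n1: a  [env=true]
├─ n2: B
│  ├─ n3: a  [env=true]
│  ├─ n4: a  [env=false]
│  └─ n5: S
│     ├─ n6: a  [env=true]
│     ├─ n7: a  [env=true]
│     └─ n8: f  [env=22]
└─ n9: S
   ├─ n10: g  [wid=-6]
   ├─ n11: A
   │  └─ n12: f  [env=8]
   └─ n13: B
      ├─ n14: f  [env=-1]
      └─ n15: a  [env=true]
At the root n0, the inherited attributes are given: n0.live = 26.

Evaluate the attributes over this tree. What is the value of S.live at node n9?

1. n0.live = 26  [given at root]
2. n1.env = true  [terminal]
3. n2.cnt = 13  [13]
4. n3.env = true  [terminal]
5. n4.env = false  [terminal]
6. n5.live = 28  [B.cnt + 15]
7. n6.env = true  [terminal]
8. n7.env = true  [terminal]
9. n8.env = 22  [terminal]
10. n5.sig = false  [a₁.env == false]
11. n5.tag = 1  [S.live * -2 + 57]
12. n5.ok = 24  [f.env + 2]
13. n2.tag = -9  [S.ok + S.tag - 34]
14. n2.depth = true  [a₁.env == false]
15. n2.val = -5  [S.ok - 29]
16. n9.live = 20  [B.tag * -2 + 2]
17. n10.wid = -6  [terminal]
18. n11.tag = false  [g.wid > -6]
19. n12.env = 8  [terminal]
20. n11.hot = -9  [f.env - 17]
21. n13.cnt = 0  [A.hot + 9]
22. n14.env = -1  [terminal]
23. n15.env = true  [terminal]
24. n13.tag = 2  [B.cnt * 2 + 2]
25. n13.depth = true  [f.env > -2]
26. n13.val = 29  [f.env + 30]
27. n9.sig = true  [B.depth == true]
28. n9.tag = 2  [g.wid * 3 + 20]
29. n9.ok = 5  [(if B.depth then S.live else g.wid) - 15]
30. n0.sig = true  [true]
31. n0.tag = 30  [S₁.tag + 28]
32. n0.ok = 26  [(if a.env then B.val else S₁.tag) + 31]

20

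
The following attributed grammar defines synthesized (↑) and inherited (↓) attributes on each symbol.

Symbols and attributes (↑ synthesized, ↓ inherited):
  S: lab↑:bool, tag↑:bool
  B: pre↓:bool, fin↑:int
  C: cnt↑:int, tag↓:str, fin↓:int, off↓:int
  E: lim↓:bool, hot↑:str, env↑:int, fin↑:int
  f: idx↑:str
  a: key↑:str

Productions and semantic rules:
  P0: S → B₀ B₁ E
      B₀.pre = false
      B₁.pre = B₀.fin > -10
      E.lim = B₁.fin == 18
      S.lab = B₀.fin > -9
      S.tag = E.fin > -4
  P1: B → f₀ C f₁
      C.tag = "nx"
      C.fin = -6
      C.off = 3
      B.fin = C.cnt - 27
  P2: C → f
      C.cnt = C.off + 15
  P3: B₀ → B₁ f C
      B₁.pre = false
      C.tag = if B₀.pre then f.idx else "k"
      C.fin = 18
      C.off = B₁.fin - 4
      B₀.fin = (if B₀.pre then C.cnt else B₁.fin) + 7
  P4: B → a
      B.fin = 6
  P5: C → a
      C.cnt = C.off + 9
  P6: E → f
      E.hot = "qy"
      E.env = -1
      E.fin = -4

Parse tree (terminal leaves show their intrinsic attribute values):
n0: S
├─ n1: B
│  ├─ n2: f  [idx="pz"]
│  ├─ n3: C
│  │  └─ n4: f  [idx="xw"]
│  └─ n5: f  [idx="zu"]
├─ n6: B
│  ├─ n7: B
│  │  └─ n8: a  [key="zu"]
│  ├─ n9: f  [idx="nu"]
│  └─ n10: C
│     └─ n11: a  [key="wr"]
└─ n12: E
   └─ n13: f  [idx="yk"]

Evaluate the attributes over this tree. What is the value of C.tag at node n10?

1. n1.pre = false  [false]
2. n2.idx = "pz"  [terminal]
3. n3.tag = "nx"  ["nx"]
4. n3.fin = -6  [-6]
5. n3.off = 3  [3]
6. n4.idx = "xw"  [terminal]
7. n3.cnt = 18  [C.off + 15]
8. n5.idx = "zu"  [terminal]
9. n1.fin = -9  [C.cnt - 27]
10. n6.pre = true  [B₀.fin > -10]
11. n7.pre = false  [false]
12. n8.key = "zu"  [terminal]
13. n7.fin = 6  [6]
14. n9.idx = "nu"  [terminal]
15. n10.tag = "nu"  [if B₀.pre then f.idx else "k"]
16. n10.fin = 18  [18]
17. n10.off = 2  [B₁.fin - 4]
18. n11.key = "wr"  [terminal]
19. n10.cnt = 11  [C.off + 9]
20. n6.fin = 18  [(if B₀.pre then C.cnt else B₁.fin) + 7]
21. n12.lim = true  [B₁.fin == 18]
22. n13.idx = "yk"  [terminal]
23. n12.hot = "qy"  ["qy"]
24. n12.env = -1  [-1]
25. n12.fin = -4  [-4]
26. n0.lab = false  [B₀.fin > -9]
27. n0.tag = false  [E.fin > -4]

"nu"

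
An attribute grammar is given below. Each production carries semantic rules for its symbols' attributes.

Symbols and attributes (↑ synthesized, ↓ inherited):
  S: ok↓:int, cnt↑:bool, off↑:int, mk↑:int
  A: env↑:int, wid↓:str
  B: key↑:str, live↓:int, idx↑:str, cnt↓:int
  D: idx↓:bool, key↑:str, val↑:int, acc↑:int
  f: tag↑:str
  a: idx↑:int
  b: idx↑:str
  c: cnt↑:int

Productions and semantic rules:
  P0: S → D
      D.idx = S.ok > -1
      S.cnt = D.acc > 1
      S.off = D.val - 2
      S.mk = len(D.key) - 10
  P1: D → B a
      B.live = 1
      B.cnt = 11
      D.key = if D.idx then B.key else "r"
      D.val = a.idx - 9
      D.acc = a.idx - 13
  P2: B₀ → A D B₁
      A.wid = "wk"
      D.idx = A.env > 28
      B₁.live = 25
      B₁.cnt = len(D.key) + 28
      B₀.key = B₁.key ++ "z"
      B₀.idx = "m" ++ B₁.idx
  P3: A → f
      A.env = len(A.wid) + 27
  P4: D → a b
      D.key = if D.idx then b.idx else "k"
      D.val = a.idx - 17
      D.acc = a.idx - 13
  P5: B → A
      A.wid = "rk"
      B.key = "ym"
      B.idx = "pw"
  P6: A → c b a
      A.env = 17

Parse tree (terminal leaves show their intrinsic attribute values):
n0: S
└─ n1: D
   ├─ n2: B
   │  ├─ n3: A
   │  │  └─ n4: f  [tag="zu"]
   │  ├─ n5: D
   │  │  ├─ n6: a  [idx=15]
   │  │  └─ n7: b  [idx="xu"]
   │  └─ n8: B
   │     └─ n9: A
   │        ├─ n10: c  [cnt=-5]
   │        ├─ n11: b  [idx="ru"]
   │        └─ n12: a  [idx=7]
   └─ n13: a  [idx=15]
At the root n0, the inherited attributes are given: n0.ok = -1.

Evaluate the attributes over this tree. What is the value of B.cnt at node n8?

30

1. n0.ok = -1  [given at root]
2. n1.idx = false  [S.ok > -1]
3. n2.live = 1  [1]
4. n2.cnt = 11  [11]
5. n3.wid = "wk"  ["wk"]
6. n4.tag = "zu"  [terminal]
7. n3.env = 29  [len(A.wid) + 27]
8. n5.idx = true  [A.env > 28]
9. n6.idx = 15  [terminal]
10. n7.idx = "xu"  [terminal]
11. n5.key = "xu"  [if D.idx then b.idx else "k"]
12. n5.val = -2  [a.idx - 17]
13. n5.acc = 2  [a.idx - 13]
14. n8.live = 25  [25]
15. n8.cnt = 30  [len(D.key) + 28]
16. n9.wid = "rk"  ["rk"]
17. n10.cnt = -5  [terminal]
18. n11.idx = "ru"  [terminal]
19. n12.idx = 7  [terminal]
20. n9.env = 17  [17]
21. n8.key = "ym"  ["ym"]
22. n8.idx = "pw"  ["pw"]
23. n2.key = "ymz"  [B₁.key ++ "z"]
24. n2.idx = "mpw"  ["m" ++ B₁.idx]
25. n13.idx = 15  [terminal]
26. n1.key = "r"  [if D.idx then B.key else "r"]
27. n1.val = 6  [a.idx - 9]
28. n1.acc = 2  [a.idx - 13]
29. n0.cnt = true  [D.acc > 1]
30. n0.off = 4  [D.val - 2]
31. n0.mk = -9  [len(D.key) - 10]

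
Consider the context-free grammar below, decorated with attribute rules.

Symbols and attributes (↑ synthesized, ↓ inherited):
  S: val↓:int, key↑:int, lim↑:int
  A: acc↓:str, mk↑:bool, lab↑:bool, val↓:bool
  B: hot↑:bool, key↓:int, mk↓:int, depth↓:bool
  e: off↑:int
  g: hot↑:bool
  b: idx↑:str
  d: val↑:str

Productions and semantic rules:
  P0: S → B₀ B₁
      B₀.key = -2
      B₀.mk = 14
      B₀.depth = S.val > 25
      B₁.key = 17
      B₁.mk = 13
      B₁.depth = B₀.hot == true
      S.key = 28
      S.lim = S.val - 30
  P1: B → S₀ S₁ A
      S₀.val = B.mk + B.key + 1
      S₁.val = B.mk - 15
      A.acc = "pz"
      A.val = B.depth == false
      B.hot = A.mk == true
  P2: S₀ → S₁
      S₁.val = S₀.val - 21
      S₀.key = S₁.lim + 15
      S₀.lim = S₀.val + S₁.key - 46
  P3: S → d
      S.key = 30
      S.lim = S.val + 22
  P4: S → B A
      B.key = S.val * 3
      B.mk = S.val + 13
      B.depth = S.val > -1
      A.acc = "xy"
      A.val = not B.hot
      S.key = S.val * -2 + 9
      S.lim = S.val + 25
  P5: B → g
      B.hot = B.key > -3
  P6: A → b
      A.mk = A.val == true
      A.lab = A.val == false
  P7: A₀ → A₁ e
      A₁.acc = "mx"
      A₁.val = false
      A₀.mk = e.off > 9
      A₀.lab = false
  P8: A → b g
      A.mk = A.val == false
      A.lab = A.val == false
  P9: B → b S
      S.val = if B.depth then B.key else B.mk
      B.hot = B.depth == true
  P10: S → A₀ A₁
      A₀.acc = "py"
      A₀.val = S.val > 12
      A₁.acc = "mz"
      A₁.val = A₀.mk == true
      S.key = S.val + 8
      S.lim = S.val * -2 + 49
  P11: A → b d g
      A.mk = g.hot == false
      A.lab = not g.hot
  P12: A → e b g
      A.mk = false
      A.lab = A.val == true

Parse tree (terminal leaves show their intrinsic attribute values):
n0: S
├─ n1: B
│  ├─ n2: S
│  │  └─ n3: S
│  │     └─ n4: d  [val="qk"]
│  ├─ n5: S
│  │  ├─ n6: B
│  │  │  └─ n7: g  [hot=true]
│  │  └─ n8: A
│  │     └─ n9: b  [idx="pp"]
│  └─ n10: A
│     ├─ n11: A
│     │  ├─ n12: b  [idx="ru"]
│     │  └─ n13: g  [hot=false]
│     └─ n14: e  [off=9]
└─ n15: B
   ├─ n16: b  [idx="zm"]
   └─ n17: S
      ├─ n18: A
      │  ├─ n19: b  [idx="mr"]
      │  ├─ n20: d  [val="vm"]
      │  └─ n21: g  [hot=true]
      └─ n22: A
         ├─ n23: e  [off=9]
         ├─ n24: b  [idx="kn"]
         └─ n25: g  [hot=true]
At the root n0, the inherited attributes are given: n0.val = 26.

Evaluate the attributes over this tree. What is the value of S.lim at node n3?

1. n0.val = 26  [given at root]
2. n1.key = -2  [-2]
3. n1.mk = 14  [14]
4. n1.depth = true  [S.val > 25]
5. n2.val = 13  [B.mk + B.key + 1]
6. n3.val = -8  [S₀.val - 21]
7. n4.val = "qk"  [terminal]
8. n3.key = 30  [30]
9. n3.lim = 14  [S.val + 22]
10. n2.key = 29  [S₁.lim + 15]
11. n2.lim = -3  [S₀.val + S₁.key - 46]
12. n5.val = -1  [B.mk - 15]
13. n6.key = -3  [S.val * 3]
14. n6.mk = 12  [S.val + 13]
15. n6.depth = false  [S.val > -1]
16. n7.hot = true  [terminal]
17. n6.hot = false  [B.key > -3]
18. n8.acc = "xy"  ["xy"]
19. n8.val = true  [not B.hot]
20. n9.idx = "pp"  [terminal]
21. n8.mk = true  [A.val == true]
22. n8.lab = false  [A.val == false]
23. n5.key = 11  [S.val * -2 + 9]
24. n5.lim = 24  [S.val + 25]
25. n10.acc = "pz"  ["pz"]
26. n10.val = false  [B.depth == false]
27. n11.acc = "mx"  ["mx"]
28. n11.val = false  [false]
29. n12.idx = "ru"  [terminal]
30. n13.hot = false  [terminal]
31. n11.mk = true  [A.val == false]
32. n11.lab = true  [A.val == false]
33. n14.off = 9  [terminal]
34. n10.mk = false  [e.off > 9]
35. n10.lab = false  [false]
36. n1.hot = false  [A.mk == true]
37. n15.key = 17  [17]
38. n15.mk = 13  [13]
39. n15.depth = false  [B₀.hot == true]
40. n16.idx = "zm"  [terminal]
41. n17.val = 13  [if B.depth then B.key else B.mk]
42. n18.acc = "py"  ["py"]
43. n18.val = true  [S.val > 12]
44. n19.idx = "mr"  [terminal]
45. n20.val = "vm"  [terminal]
46. n21.hot = true  [terminal]
47. n18.mk = false  [g.hot == false]
48. n18.lab = false  [not g.hot]
49. n22.acc = "mz"  ["mz"]
50. n22.val = false  [A₀.mk == true]
51. n23.off = 9  [terminal]
52. n24.idx = "kn"  [terminal]
53. n25.hot = true  [terminal]
54. n22.mk = false  [false]
55. n22.lab = false  [A.val == true]
56. n17.key = 21  [S.val + 8]
57. n17.lim = 23  [S.val * -2 + 49]
58. n15.hot = false  [B.depth == true]
59. n0.key = 28  [28]
60. n0.lim = -4  [S.val - 30]

14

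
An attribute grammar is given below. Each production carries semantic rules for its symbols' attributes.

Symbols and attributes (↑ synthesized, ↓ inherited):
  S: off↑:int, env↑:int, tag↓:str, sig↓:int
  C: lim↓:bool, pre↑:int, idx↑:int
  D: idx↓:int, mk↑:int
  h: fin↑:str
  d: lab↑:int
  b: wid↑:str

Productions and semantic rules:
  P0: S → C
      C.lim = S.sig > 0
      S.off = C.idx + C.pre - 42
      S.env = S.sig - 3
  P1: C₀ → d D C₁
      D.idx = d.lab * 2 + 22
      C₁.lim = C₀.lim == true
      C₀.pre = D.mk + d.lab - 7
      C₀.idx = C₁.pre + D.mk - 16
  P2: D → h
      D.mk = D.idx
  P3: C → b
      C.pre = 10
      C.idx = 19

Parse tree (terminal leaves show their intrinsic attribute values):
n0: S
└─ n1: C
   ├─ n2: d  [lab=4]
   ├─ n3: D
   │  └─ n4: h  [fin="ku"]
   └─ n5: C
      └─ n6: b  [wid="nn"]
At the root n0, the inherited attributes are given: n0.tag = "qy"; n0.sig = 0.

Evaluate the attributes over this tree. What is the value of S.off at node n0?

1. n0.tag = "qy"  [given at root]
2. n0.sig = 0  [given at root]
3. n1.lim = false  [S.sig > 0]
4. n2.lab = 4  [terminal]
5. n3.idx = 30  [d.lab * 2 + 22]
6. n4.fin = "ku"  [terminal]
7. n3.mk = 30  [D.idx]
8. n5.lim = false  [C₀.lim == true]
9. n6.wid = "nn"  [terminal]
10. n5.pre = 10  [10]
11. n5.idx = 19  [19]
12. n1.pre = 27  [D.mk + d.lab - 7]
13. n1.idx = 24  [C₁.pre + D.mk - 16]
14. n0.off = 9  [C.idx + C.pre - 42]
15. n0.env = -3  [S.sig - 3]

9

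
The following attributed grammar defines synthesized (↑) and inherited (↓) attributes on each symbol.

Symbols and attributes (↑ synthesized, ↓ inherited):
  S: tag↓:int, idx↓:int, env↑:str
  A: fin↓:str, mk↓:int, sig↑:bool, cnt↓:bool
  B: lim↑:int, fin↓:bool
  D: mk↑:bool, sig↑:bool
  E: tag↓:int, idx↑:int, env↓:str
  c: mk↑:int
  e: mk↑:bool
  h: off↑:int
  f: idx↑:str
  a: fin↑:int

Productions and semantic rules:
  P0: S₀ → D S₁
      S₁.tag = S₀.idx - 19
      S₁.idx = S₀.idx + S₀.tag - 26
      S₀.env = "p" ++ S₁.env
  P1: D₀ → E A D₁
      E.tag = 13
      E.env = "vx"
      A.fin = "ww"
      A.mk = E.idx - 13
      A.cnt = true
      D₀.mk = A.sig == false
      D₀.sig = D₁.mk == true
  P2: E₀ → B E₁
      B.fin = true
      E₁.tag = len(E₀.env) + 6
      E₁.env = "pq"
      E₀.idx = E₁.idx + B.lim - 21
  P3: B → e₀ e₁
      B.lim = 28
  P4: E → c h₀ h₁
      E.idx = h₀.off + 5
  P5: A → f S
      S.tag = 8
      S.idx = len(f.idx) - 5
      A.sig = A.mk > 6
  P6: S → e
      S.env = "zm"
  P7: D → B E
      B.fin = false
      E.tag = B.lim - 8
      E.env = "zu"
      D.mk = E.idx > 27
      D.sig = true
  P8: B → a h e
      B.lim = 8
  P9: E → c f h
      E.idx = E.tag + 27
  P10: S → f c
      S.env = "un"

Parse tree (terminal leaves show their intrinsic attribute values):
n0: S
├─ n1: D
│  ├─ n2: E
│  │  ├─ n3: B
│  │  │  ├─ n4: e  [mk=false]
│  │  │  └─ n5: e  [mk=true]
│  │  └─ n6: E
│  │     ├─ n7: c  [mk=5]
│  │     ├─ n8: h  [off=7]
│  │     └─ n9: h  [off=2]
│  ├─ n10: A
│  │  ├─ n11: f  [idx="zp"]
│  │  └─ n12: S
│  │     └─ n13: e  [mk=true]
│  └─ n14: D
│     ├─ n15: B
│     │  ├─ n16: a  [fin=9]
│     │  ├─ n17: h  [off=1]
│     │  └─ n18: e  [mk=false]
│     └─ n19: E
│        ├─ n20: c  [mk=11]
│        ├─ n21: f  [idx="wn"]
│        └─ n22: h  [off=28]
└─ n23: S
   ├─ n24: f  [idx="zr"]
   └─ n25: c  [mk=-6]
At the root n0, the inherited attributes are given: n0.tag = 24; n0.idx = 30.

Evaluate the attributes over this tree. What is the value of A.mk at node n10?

6

1. n0.tag = 24  [given at root]
2. n0.idx = 30  [given at root]
3. n2.tag = 13  [13]
4. n2.env = "vx"  ["vx"]
5. n3.fin = true  [true]
6. n4.mk = false  [terminal]
7. n5.mk = true  [terminal]
8. n3.lim = 28  [28]
9. n6.tag = 8  [len(E₀.env) + 6]
10. n6.env = "pq"  ["pq"]
11. n7.mk = 5  [terminal]
12. n8.off = 7  [terminal]
13. n9.off = 2  [terminal]
14. n6.idx = 12  [h₀.off + 5]
15. n2.idx = 19  [E₁.idx + B.lim - 21]
16. n10.fin = "ww"  ["ww"]
17. n10.mk = 6  [E.idx - 13]
18. n10.cnt = true  [true]
19. n11.idx = "zp"  [terminal]
20. n12.tag = 8  [8]
21. n12.idx = -3  [len(f.idx) - 5]
22. n13.mk = true  [terminal]
23. n12.env = "zm"  ["zm"]
24. n10.sig = false  [A.mk > 6]
25. n15.fin = false  [false]
26. n16.fin = 9  [terminal]
27. n17.off = 1  [terminal]
28. n18.mk = false  [terminal]
29. n15.lim = 8  [8]
30. n19.tag = 0  [B.lim - 8]
31. n19.env = "zu"  ["zu"]
32. n20.mk = 11  [terminal]
33. n21.idx = "wn"  [terminal]
34. n22.off = 28  [terminal]
35. n19.idx = 27  [E.tag + 27]
36. n14.mk = false  [E.idx > 27]
37. n14.sig = true  [true]
38. n1.mk = true  [A.sig == false]
39. n1.sig = false  [D₁.mk == true]
40. n23.tag = 11  [S₀.idx - 19]
41. n23.idx = 28  [S₀.idx + S₀.tag - 26]
42. n24.idx = "zr"  [terminal]
43. n25.mk = -6  [terminal]
44. n23.env = "un"  ["un"]
45. n0.env = "pun"  ["p" ++ S₁.env]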